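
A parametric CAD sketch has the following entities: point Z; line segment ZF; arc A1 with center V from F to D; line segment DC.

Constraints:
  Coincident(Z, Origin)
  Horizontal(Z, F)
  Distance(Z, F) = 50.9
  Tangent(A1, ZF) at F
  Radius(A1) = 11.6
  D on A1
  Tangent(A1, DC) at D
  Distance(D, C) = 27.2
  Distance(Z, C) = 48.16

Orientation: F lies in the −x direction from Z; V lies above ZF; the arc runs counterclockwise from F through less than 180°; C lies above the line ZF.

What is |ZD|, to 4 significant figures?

40.61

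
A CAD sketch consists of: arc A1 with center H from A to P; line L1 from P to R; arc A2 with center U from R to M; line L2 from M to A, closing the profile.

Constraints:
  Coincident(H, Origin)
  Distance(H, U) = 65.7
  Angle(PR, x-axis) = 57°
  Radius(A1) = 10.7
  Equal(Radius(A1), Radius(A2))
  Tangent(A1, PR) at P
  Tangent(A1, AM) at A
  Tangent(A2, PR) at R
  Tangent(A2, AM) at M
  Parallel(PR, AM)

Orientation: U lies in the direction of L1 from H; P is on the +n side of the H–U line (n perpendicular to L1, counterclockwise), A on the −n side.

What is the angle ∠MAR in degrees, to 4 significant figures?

18.04°

Tangency of A1 to both parallel lines with radius 10.7 puts P and A at H ± 10.7·n: P = (-8.974, 5.828), A = (8.974, -5.828). Equal radii place R and M the same way about U: R = U + 10.7·n = (26.81, 60.93), M = U − 10.7·n = (44.76, 49.27). Then cos ∠MAR = AM·AR / (|AM||AR|), giving 18.04°.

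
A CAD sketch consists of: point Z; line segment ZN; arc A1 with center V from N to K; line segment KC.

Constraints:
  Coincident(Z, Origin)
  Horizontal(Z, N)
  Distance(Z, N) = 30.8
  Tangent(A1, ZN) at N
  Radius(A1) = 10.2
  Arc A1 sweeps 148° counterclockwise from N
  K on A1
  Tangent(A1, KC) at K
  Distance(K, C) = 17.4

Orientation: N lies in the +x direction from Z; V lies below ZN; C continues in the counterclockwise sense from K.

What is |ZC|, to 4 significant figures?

48.99

Z is at the origin; ZN is horizontal with |ZN| = 30.8 and N on the +x side, so N = (30.80, 0.000). A1 meets ZN tangentially, so VN is at right angles to ZN, so V = N + (0, -10.2) = (30.80, -10.20). On A1, N sits at bearing 90° from V; a 148° counterclockwise sweep puts K at bearing 238°, so K = V + 10.2·(cos 238°, sin 238°) = (25.39, -18.85). Since A1 is tangent to KC there, VK ⟂ KC, so KC runs along (−sin 238°, cos 238°); with |KC| = 17.4, C = (40.15, -28.07). Then |ZC| = |C − Z| = 48.99.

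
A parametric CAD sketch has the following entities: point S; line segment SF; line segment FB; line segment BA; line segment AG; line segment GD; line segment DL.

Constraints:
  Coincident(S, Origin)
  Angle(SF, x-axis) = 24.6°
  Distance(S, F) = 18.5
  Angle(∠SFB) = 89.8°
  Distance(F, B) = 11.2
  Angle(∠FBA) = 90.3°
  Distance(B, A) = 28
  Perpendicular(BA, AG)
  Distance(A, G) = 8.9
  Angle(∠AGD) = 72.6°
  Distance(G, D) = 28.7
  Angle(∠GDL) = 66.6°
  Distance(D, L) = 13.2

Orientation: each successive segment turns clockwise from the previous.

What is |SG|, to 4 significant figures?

9.839

∠FBA = 90.3° gives BA at -155.3° from the x-axis; with |BA| = 28.0, A = (-3.991, -14.20). The perpendicularity gives AG at right angles to BA, so AG runs at 114.7°; with |AG| = 8.9, G = (-7.710, -6.113). Then |SG| = |G − S| = 9.839.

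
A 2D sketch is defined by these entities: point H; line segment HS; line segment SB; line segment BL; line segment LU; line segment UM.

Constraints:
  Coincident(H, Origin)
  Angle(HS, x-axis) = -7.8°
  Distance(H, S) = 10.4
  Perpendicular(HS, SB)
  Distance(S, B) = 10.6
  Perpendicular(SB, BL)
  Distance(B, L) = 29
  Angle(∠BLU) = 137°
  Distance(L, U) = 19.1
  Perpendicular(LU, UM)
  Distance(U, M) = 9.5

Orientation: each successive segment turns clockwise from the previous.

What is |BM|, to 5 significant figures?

41.599

∠BLU = 137.0° gives LU at 129.20° from the x-axis; with |LU| = 19.1, U = (-31.938, 6.8238). LU is perpendicular to UM, so UM runs at 39.200°; with |UM| = 9.5, M = (-24.576, 12.828). Then |BM| = |M − B| = 41.599.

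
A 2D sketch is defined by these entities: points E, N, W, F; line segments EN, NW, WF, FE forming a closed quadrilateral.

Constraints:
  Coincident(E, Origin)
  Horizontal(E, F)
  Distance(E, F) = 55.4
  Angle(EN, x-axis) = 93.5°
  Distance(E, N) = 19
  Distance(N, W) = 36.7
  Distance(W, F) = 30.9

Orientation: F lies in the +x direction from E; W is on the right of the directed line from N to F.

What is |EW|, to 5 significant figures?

26.046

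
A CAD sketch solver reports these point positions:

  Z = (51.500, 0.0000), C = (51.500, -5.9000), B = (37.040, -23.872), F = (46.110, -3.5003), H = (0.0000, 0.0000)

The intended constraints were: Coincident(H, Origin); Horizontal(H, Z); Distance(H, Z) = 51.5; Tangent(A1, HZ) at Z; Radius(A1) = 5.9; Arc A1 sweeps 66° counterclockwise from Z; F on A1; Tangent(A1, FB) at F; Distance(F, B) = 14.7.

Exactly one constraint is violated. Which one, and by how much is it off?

Distance(F, B) = 14.7 — off by 7.60.

H = (0.00, 0.00) ✓; H.y = 0.00, Z.y = 0.00 ✓; |HZ| = 51.50 ✓; ∠(CZ, ZH) = 90.00° ✓; |CZ| = 5.900 ✓; bearing(C→F) − bearing(C→Z) = 66.00° ✓; |CF| = 5.900 ✓; ∠(CF, FB) = 90.00° ✓; |FB| = 22.30 ✗.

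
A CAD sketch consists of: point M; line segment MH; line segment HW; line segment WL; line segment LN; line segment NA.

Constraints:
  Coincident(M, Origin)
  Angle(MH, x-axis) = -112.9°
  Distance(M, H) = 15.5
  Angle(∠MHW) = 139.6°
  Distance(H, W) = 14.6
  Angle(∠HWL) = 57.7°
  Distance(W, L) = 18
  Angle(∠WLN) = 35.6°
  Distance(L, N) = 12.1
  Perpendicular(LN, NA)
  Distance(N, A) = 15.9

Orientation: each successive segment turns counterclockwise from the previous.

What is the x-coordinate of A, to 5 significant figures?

2.1472

M is at the origin; MH runs at -112.9° with length 15.5, so H = (-6.0314, -14.278). ∠MHW = 139.6° gives HW at -72.500° from the x-axis; with |HW| = 14.6, W = (-1.6411, -28.203). ∠HWL = 57.7° gives WL at 49.800° from the x-axis; with |WL| = 18.0, L = (9.9771, -14.454). ∠WLN = 35.6° gives LN at -165.80° from the x-axis; with |LN| = 12.1, N = (-1.7532, -17.423). The perpendicularity gives NA at right angles to LN, so NA runs at -75.800°; with |NA| = 15.9, A = (2.1472, -32.837). So A.x = 2.1472.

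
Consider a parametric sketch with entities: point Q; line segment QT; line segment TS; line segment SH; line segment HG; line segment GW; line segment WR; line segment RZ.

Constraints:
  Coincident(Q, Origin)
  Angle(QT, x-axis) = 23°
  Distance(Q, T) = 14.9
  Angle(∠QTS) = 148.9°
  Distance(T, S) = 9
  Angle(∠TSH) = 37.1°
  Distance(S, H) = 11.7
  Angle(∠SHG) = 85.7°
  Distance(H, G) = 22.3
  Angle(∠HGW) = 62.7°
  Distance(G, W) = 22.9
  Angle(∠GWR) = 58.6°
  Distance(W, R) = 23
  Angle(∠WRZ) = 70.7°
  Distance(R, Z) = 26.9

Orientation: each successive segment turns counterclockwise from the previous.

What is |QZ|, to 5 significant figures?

20.818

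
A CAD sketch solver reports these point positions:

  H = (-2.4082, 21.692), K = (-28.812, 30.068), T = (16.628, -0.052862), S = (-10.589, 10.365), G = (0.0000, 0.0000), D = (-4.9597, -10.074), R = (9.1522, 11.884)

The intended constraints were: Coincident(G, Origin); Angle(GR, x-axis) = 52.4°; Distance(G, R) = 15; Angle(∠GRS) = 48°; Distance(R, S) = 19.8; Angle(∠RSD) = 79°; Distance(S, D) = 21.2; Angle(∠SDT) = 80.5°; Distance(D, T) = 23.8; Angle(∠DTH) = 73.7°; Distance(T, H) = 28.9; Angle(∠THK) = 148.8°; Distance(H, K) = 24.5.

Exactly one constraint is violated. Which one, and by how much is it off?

Distance(H, K) = 24.5 — off by 3.20.

G = (0.00, 0.00) ✓; GR at 52.40° ✓; |GR| = 15.00 ✓; ∠GRS = 48.00° ✓; |RS| = 19.80 ✓; ∠RSD = 79.00° ✓; |SD| = 21.20 ✓; ∠SDT = 80.50° ✓; |DT| = 23.80 ✓; ∠DTH = 73.70° ✓; |TH| = 28.90 ✓; ∠THK = 148.8° ✓; |HK| = 27.70 ✗.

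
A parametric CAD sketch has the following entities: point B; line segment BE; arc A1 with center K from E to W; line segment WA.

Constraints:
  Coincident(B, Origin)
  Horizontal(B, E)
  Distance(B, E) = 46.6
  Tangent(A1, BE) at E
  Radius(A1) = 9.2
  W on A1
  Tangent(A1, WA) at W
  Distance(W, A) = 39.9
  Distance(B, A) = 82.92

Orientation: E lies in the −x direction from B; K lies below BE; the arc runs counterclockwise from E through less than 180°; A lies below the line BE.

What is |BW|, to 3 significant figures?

55.2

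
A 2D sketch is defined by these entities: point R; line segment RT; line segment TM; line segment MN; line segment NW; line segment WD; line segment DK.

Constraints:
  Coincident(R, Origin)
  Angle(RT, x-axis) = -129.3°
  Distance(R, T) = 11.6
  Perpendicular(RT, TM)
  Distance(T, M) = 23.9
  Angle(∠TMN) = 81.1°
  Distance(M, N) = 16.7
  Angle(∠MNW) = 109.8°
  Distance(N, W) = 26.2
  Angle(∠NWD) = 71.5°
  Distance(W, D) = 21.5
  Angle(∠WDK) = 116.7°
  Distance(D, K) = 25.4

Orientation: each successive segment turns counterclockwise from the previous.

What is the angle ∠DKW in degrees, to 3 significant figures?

28.7°

R is at the origin; RT runs at -129.3° with length 11.6, so T = (-7.35, -8.98). The perpendicularity gives TM at right angles to RT, so TM runs at -39.3°; with |TM| = 23.9, M = (11.1, -24.1). ∠TMN = 81.1° gives MN at 59.6° from the x-axis; with |MN| = 16.7, N = (19.6, -9.71). ∠MNW = 109.8° gives NW at 130° from the x-axis; with |NW| = 26.2, W = (2.83, 10.4). ∠NWD = 71.5° gives WD at -122° from the x-axis; with |WD| = 21.5, D = (-8.47, -7.87). ∠WDK = 116.7° gives DK at -58.4° from the x-axis; with |DK| = 25.4, K = (4.84, -29.5). Then cos ∠DKW = KD·KW / (|KD||KW|), giving 28.7°.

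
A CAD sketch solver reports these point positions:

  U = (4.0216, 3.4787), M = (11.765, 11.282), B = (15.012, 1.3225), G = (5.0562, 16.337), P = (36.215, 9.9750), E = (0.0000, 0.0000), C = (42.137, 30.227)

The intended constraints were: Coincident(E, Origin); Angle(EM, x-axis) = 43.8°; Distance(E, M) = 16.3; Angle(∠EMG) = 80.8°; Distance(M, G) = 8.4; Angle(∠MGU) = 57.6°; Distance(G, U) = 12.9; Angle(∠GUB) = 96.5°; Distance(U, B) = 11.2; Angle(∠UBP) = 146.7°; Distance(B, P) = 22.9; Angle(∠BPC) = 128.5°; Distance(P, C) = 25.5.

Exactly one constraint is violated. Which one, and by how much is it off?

Distance(P, C) = 25.5 — off by 4.40.

E = (0.00, 0.00) ✓; EM at 43.80° ✓; |EM| = 16.30 ✓; ∠EMG = 80.80° ✓; |MG| = 8.400 ✓; ∠MGU = 57.60° ✓; |GU| = 12.90 ✓; ∠GUB = 96.50° ✓; |UB| = 11.20 ✓; ∠UBP = 146.7° ✓; |BP| = 22.90 ✓; ∠BPC = 128.5° ✓; |PC| = 21.10 ✗.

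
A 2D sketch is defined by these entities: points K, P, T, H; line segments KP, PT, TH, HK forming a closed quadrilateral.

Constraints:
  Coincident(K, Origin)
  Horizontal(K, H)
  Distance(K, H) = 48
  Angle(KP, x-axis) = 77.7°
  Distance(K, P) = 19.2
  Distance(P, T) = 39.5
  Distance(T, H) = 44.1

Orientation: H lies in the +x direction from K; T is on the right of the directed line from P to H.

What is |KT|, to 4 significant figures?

22.31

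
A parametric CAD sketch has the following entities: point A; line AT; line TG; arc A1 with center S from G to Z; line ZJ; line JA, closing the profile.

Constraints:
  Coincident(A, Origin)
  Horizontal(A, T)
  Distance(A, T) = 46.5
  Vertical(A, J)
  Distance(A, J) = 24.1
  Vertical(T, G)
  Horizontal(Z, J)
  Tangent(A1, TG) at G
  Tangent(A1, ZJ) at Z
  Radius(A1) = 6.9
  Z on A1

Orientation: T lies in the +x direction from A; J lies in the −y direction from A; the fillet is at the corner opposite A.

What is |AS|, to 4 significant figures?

43.17

A and J share the same x with |AJ| = 24.1 and J on the −y side, so J = (0.000, -24.10). The virtual corner opposite A is at (46.50, -24.10). Tangency of A1 to TG means the radius SG is perpendicular to TG and since A1 is tangent to ZJ there, SZ ⟂ ZJ, with radius 6.9, so the center S sits 6.9 in from both sides at S = (39.60, -17.20). Then |AS| = |S − A| = 43.17.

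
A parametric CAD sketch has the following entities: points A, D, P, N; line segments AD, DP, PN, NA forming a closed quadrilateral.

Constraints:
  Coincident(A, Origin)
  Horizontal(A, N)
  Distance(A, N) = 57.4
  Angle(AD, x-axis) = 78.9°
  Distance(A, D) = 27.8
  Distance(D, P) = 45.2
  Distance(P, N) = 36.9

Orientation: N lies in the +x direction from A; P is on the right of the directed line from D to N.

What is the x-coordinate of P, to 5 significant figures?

23.337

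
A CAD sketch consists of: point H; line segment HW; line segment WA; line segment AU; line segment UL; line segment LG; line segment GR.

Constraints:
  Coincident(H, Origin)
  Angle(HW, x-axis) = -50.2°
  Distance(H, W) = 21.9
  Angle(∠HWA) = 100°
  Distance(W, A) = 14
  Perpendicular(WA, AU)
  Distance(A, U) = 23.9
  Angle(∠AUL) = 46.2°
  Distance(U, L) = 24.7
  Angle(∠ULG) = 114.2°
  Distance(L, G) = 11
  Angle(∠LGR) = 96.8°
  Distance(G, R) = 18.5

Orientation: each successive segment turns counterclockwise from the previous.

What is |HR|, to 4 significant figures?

30.22

∠ULG = 114.2° gives LG at -40.60° from the x-axis; with |LG| = 11.0, G = (15.67, -19.98). ∠LGR = 96.8° gives GR at 42.60° from the x-axis; with |GR| = 18.5, R = (29.29, -7.460). Then |HR| = |R − H| = 30.22.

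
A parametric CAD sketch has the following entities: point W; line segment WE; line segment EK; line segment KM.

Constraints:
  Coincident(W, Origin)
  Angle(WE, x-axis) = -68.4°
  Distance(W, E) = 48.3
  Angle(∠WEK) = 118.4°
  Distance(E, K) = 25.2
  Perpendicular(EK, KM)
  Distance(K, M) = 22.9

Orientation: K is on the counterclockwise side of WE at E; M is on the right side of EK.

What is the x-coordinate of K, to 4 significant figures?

42.80

W is at the origin; WE runs at -68.4° with length 48.3, so E = 48.3·(cos -68.4°, sin -68.4°) = (17.78, -44.91). ∠WEK = 118.4°, so EK runs at -68.4° + (180° − 118.4°) = -6.800° from the x-axis; with |EK| = 25.2, K = E + 25.2·(cos -6.800°, sin -6.800°) = (42.80, -47.89). So K.x = 42.80.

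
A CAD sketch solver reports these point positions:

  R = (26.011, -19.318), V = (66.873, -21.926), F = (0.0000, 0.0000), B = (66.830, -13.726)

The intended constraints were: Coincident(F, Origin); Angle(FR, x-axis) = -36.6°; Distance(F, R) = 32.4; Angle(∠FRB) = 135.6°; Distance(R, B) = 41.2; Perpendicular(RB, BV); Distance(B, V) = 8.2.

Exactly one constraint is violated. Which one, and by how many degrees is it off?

Perpendicular(RB, BV) — off by 7.50°.

F = (0.00, 0.00) ✓; FR at -36.60° ✓; |FR| = 32.40 ✓; ∠FRB = 135.6° ✓; |RB| = 41.20 ✓; ∠(RB, BV) = 97.50° ✗; |BV| = 8.200 ✓.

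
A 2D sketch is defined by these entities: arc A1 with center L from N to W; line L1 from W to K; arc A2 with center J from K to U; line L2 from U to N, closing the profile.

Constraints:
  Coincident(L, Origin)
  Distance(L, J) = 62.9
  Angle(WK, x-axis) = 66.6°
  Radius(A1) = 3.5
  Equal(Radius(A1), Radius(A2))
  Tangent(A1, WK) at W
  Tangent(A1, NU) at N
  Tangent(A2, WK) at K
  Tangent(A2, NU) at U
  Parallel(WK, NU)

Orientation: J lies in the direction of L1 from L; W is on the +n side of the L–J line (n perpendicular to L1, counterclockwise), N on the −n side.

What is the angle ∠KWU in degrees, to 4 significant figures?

6.350°

Tangency of A1 to both parallel lines with radius 3.5 puts W and N at L ± 3.5·n: W = (-3.212, 1.390), N = (3.212, -1.390). Equal radii place K and U the same way about J: K = J + 3.5·n = (21.77, 59.12), U = J − 3.5·n = (28.19, 56.34). Then cos ∠KWU = WK·WU / (|WK||WU|), giving 6.350°.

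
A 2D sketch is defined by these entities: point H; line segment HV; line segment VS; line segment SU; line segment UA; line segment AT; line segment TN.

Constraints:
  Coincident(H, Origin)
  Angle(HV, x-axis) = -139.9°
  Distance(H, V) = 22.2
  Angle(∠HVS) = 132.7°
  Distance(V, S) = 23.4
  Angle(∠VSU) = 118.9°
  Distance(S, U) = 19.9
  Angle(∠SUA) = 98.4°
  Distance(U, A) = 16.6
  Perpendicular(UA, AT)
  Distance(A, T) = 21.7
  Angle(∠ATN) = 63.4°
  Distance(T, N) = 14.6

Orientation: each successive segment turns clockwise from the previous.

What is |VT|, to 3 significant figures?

12.2

H is at the origin; HV runs at -139.9° with length 22.2, so V = (-17.0, -14.3). ∠HVS = 132.7° gives VS at 173° from the x-axis; with |VS| = 23.4, S = (-40.2, -11.4). ∠VSU = 118.9° gives SU at 112° from the x-axis; with |SU| = 19.9, U = (-47.6, 7.12). ∠SUA = 98.4° gives UA at 30.1° from the x-axis; with |UA| = 16.6, A = (-33.2, 15.4). UA ⟂ AT, so AT runs at -59.9°; with |AT| = 21.7, T = (-22.3, -3.33). Then |VT| = |T − V| = 12.2.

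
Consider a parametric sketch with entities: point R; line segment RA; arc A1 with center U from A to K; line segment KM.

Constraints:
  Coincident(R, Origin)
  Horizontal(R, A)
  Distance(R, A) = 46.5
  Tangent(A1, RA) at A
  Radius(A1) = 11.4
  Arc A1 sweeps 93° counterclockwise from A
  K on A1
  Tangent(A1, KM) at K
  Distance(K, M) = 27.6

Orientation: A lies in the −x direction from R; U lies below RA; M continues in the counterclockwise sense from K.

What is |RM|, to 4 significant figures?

68.92

R is at the origin; RA is horizontal with |RA| = 46.5 and A on the −x side, so A = (-46.50, 0.000). The tangent condition forces UA to be normal to RA, so U = A + (0, -11.4) = (-46.50, -11.40). On A1, A sits at bearing 90° from U; a 93° counterclockwise sweep puts K at bearing 183°, so K = U + 11.4·(cos 183°, sin 183°) = (-57.88, -12.00). Tangency of A1 to KM means the radius UK is perpendicular to KM, so KM runs along (−sin 183°, cos 183°); with |KM| = 27.6, M = (-56.44, -39.56). Then |RM| = |M − R| = 68.92.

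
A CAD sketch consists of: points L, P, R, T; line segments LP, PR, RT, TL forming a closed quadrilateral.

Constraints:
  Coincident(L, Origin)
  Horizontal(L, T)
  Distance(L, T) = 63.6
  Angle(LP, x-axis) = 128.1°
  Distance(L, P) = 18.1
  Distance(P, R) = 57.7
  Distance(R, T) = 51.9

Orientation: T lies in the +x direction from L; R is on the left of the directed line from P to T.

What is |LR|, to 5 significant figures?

58.660

L is at the origin; LT is horizontal with |LT| = 63.6 and T in +x, so T = (63.6, 0). LP runs at 128.1° with |LP| = 18.1, so P = (-11.168, 14.244). R is determined by |PR| = 57.7 and |RT| = 51.9 together: it lies at the intersection of circle(P, 57.7) and circle(T, 51.9). With |PT| = 76.113, the foot of the radical line on PT is 42.232 from P and the perpendicular offset is √(57.7² − 42.232²) = 39.316. Taking the left-of-PT solution: R = (37.675, 44.961).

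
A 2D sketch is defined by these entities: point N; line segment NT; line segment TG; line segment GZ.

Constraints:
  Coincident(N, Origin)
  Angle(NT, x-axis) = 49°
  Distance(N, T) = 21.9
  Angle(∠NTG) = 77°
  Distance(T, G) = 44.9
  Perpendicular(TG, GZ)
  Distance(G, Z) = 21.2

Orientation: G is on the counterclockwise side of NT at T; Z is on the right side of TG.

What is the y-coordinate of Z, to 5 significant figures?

56.326

∠NTG = 77.0°, so TG runs at 49.0° + (180° − 77.0°) = 152.00° from the x-axis; with |TG| = 44.9, G = T + 44.9·(cos 152.00°, sin 152.00°) = (-25.277, 37.607). TG is perpendicular to GZ; with |GZ| = 21.2 on the right of TG, Z = G + 21.2·(0.46947, 0.88295) = (-15.324, 56.326). So Z.y = 56.326.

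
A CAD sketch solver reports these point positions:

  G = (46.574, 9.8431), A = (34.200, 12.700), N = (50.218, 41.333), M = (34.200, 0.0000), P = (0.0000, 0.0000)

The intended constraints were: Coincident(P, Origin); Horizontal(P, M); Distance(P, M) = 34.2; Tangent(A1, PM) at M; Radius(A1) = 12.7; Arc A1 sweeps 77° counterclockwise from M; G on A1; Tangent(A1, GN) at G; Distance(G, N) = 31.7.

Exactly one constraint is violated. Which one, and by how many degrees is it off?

Tangent(A1, GN) at G — off by 6.40°.

P = (0.00, 0.00) ✓; P.y = 0.00, M.y = 0.00 ✓; |PM| = 34.20 ✓; ∠(AM, MP) = 90.00° ✓; |AM| = 12.70 ✓; bearing(A→G) − bearing(A→M) = 77.00° ✓; |AG| = 12.70 ✓; ∠(AG, GN) = 83.60° ✗; |GN| = 31.70 ✓.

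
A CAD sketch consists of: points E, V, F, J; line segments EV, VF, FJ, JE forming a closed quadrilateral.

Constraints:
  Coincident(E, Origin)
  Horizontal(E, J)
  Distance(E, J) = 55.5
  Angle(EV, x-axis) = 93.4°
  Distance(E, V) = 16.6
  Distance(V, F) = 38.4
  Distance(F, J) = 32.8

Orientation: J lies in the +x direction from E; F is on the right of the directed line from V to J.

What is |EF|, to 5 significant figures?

27.549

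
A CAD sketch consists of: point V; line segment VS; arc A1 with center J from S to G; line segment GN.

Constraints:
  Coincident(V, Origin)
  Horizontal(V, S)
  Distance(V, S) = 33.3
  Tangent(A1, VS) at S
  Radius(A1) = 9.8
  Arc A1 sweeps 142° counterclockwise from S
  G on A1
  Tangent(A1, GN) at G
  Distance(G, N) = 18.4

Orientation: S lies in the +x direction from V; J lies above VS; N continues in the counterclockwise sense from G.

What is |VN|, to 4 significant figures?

38.07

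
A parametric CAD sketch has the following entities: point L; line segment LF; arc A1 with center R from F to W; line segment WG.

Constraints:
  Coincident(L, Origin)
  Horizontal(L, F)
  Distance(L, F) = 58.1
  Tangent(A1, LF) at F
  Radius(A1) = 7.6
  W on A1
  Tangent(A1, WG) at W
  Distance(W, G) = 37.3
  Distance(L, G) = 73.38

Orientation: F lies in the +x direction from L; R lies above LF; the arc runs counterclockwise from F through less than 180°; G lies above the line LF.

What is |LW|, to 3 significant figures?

66.2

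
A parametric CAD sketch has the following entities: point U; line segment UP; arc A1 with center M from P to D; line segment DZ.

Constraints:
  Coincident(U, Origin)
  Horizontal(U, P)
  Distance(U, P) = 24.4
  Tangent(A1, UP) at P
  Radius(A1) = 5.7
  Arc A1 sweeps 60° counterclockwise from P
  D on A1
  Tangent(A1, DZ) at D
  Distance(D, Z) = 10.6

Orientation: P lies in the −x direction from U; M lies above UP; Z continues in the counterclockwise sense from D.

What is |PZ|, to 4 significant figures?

15.80

On A1, P sits at bearing -90° from M; a 60° counterclockwise sweep puts D at bearing -30°, so D = M + 5.7·(cos -30°, sin -30°) = (-19.46, 2.850). Tangency of A1 to DZ means the radius MD is perpendicular to DZ, so DZ runs along (−sin -30°, cos -30°); with |DZ| = 10.6, Z = (-14.16, 12.03). Then |PZ| = |Z − P| = 15.80.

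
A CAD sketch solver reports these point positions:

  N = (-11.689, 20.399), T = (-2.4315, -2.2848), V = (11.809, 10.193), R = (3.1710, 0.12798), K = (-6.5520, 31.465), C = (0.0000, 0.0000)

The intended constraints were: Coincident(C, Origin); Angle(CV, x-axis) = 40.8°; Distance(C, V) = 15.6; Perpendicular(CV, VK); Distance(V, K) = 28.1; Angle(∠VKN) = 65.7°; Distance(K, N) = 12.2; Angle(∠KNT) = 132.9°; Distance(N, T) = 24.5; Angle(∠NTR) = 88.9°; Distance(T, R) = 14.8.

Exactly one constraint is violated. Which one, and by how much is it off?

Distance(T, R) = 14.8 — off by 8.70.

C = (0.00, 0.00) ✓; CV at 40.80° ✓; |CV| = 15.60 ✓; ∠(CV, VK) = 90.00° ✓; |VK| = 28.10 ✓; ∠VKN = 65.70° ✓; |KN| = 12.20 ✓; ∠KNT = 132.9° ✓; |NT| = 24.50 ✓; ∠NTR = 88.90° ✓; |TR| = 6.100 ✗.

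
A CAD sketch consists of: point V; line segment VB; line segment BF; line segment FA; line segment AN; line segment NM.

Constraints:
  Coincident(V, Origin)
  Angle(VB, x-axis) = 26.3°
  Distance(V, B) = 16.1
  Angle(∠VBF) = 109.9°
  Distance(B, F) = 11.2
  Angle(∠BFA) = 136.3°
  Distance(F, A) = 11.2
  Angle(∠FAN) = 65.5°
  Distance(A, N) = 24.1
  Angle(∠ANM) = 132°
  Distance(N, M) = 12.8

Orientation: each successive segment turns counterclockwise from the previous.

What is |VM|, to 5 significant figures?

9.9673

V is at the origin; VB runs at 26.3° with length 16.1, so B = (14.433, 7.1334). ∠VBF = 109.9° gives BF at 96.400° from the x-axis; with |BF| = 11.2, F = (13.185, 18.264). ∠BFA = 136.3° gives FA at 140.10° from the x-axis; with |FA| = 11.2, A = (4.5927, 25.448). ∠FAN = 65.5° gives AN at -105.40° from the x-axis; with |AN| = 24.1, N = (-1.8072, 2.2132). ∠ANM = 132.0° gives NM at -57.400° from the x-axis; with |NM| = 12.8, M = (5.0891, -8.5702). Then |VM| = |M − V| = 9.9673.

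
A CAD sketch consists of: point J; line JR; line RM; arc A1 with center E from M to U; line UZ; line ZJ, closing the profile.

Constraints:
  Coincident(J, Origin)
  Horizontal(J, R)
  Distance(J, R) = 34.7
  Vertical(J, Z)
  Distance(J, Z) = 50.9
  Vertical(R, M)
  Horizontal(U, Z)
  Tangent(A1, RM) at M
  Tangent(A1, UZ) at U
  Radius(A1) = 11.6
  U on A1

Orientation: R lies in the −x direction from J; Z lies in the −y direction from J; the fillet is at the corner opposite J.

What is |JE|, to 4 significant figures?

45.59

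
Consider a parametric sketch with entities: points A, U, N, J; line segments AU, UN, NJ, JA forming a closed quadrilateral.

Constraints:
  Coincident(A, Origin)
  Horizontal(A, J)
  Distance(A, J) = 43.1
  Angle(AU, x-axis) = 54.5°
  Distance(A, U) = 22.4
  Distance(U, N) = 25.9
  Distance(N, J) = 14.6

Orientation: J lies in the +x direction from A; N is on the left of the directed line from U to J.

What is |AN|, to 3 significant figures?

41.0

A is at the origin; A and J share the same y with |AJ| = 43.1 and J in +x, so J = (43.1, 0). AU runs at 54.5° with |AU| = 22.4, so U = (13.0, 18.2). N is determined by |UN| = 25.9 and |NJ| = 14.6 together: it lies at the intersection of circle(U, 25.9) and circle(J, 14.6). With |UJ| = 35.2, the foot of the radical line on UJ is 24.1 from U and the perpendicular offset is √(25.9² − 24.1²) = 9.50. Taking the left-of-UJ solution: N = (38.5, 13.9).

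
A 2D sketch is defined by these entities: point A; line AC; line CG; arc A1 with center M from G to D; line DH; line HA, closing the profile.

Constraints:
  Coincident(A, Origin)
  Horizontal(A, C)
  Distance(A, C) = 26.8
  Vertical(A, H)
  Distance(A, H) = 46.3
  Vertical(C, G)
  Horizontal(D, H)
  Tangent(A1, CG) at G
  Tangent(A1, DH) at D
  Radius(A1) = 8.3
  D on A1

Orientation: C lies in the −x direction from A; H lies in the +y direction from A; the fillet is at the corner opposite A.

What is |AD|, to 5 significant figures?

49.859

A is at the origin; AC is horizontal with |AC| = 26.8 and C on the −x side, so C = (-26.800, 0.0000). A and H share the same x with |AH| = 46.3 and H on the +y side, so H = (0.0000, 46.300). The virtual corner opposite A is at (-26.800, 46.300). A1 meets CG tangentially, so MG is at right angles to CG and A1 meets DH tangentially, so MD is at right angles to DH, with radius 8.3, so the center M sits 8.3 in from both sides at M = (-18.500, 38.000). That places the tangent points at G = (-26.800, 38.000) on CG and D = (-18.500, 46.300) on DH. Then |AD| = |D − A| = 49.859.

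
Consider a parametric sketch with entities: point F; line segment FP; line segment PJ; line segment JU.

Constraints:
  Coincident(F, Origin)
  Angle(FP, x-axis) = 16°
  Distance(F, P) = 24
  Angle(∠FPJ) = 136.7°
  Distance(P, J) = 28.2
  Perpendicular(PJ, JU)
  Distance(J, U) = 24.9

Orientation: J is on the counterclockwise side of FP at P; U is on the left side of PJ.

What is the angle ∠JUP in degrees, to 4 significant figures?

48.56°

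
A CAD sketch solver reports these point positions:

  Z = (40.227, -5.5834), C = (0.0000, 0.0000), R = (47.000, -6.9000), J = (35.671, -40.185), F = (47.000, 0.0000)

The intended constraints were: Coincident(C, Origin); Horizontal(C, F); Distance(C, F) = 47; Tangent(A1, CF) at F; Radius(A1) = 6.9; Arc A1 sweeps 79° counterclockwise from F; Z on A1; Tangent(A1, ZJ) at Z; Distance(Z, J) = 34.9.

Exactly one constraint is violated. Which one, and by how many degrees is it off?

Tangent(A1, ZJ) at Z — off by 3.50°.

C = (0.00, 0.00) ✓; C.y = 0.00, F.y = 0.00 ✓; |CF| = 47.00 ✓; ∠(RF, FC) = 90.00° ✓; |RF| = 6.900 ✓; bearing(R→Z) − bearing(R→F) = 79.00° ✓; |RZ| = 6.900 ✓; ∠(RZ, ZJ) = 86.50° ✗; |ZJ| = 34.90 ✓.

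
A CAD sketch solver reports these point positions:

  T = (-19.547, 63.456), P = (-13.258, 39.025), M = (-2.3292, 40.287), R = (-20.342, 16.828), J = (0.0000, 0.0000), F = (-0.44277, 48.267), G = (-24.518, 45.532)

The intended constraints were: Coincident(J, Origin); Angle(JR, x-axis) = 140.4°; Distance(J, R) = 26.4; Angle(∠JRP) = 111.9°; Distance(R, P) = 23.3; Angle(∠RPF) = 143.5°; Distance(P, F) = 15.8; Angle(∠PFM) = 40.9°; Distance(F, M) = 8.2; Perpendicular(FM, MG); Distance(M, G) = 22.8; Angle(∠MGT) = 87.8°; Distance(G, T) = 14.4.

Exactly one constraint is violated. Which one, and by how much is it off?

Distance(G, T) = 14.4 — off by 4.20.

J = (0.00, 0.00) ✓; JR at 140.4° ✓; |JR| = 26.40 ✓; ∠JRP = 111.9° ✓; |RP| = 23.30 ✓; ∠RPF = 143.5° ✓; |PF| = 15.80 ✓; ∠PFM = 40.90° ✓; |FM| = 8.200 ✓; ∠(FM, MG) = 90.00° ✓; |MG| = 22.80 ✓; ∠MGT = 87.80° ✓; |GT| = 18.60 ✗.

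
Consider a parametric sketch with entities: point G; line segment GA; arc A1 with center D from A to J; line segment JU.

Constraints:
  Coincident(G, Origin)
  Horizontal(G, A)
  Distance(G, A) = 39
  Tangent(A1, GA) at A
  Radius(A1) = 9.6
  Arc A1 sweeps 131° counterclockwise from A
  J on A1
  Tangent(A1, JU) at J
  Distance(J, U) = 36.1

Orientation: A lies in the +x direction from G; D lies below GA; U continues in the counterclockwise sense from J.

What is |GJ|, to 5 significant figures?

35.512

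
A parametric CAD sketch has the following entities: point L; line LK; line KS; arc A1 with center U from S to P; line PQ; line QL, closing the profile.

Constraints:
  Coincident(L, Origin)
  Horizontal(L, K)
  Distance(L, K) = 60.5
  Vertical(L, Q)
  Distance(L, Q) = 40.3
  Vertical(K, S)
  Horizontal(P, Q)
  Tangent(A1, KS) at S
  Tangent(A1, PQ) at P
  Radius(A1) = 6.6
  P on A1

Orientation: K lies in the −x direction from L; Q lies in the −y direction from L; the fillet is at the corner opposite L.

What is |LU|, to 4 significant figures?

63.57

L is at the origin; L and K share the same y with |LK| = 60.5 and K on the −x side, so K = (-60.50, 0.000). L and Q share the same x with |LQ| = 40.3 and Q on the −y side, so Q = (0.000, -40.30). The virtual corner opposite L is at (-60.50, -40.30). The tangent condition forces US to be normal to KS and tangency of A1 to PQ means the radius UP is perpendicular to PQ, with radius 6.6, so the center U sits 6.6 in from both sides at U = (-53.90, -33.70). Then |LU| = |U − L| = 63.57.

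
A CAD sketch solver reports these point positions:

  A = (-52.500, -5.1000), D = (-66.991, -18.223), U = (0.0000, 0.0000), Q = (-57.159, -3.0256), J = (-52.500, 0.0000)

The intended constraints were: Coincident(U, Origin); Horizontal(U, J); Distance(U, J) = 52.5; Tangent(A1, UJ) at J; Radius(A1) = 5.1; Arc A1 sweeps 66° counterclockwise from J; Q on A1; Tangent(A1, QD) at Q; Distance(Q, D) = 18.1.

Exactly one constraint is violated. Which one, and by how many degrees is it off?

Tangent(A1, QD) at Q — off by 8.90°.

U = (0.00, 0.00) ✓; U.y = 0.00, J.y = 0.00 ✓; |UJ| = 52.50 ✓; ∠(AJ, JU) = 90.00° ✓; |AJ| = 5.100 ✓; bearing(A→Q) − bearing(A→J) = 66.00° ✓; |AQ| = 5.100 ✓; ∠(AQ, QD) = 98.90° ✗; |QD| = 18.10 ✓.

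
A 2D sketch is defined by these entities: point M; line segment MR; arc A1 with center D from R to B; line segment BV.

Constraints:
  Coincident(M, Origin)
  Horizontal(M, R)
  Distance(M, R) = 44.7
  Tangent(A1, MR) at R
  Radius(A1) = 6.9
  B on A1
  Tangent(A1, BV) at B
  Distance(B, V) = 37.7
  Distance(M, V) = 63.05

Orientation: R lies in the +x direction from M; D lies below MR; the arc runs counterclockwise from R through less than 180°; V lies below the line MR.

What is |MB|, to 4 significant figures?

38.73

Checks: |DB| = 6.900 ✓; ∠(DB, BV) = 90.00° ✓; |BV| = 37.70 ✓; |MV| = 63.05 ✓.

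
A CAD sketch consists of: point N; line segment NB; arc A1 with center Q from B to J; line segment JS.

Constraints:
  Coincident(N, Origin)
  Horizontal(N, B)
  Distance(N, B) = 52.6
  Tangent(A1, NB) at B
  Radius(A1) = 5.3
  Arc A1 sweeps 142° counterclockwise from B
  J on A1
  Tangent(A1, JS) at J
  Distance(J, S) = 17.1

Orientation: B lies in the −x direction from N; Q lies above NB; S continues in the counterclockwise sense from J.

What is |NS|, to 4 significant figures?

65.92

On A1, B sits at bearing -90° from Q; a 142° counterclockwise sweep puts J at bearing 52°, so J = Q + 5.3·(cos 52°, sin 52°) = (-49.34, 9.476). The tangent condition forces QJ to be normal to JS, so JS runs along (−sin 52°, cos 52°); with |JS| = 17.1, S = (-62.81, 20.00). Then |NS| = |S − N| = 65.92.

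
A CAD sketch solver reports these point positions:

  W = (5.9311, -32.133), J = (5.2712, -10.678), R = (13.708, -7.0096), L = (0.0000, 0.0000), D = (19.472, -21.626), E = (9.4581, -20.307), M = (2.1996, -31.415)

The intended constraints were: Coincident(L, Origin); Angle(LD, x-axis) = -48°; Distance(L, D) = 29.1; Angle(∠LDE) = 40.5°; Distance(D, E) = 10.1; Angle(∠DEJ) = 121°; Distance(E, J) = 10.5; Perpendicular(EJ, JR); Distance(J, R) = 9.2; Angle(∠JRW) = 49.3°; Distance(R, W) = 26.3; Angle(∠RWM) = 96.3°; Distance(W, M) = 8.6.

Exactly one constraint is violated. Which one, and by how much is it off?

Distance(W, M) = 8.6 — off by 4.80.

L = (0.00, 0.00) ✓; LD at -48.00° ✓; |LD| = 29.10 ✓; ∠LDE = 40.50° ✓; |DE| = 10.10 ✓; ∠DEJ = 121.0° ✓; |EJ| = 10.50 ✓; ∠(EJ, JR) = 90.00° ✓; |JR| = 9.200 ✓; ∠JRW = 49.30° ✓; |RW| = 26.30 ✓; ∠RWM = 96.31° ✓; |WM| = 3.800 ✗.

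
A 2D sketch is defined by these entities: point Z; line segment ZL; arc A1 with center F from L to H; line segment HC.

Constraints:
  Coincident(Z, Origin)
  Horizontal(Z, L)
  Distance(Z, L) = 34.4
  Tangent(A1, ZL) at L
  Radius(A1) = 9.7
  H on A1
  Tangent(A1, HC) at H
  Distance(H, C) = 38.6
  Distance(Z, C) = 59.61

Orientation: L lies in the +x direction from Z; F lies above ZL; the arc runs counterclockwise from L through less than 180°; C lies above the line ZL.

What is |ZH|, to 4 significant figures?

45.44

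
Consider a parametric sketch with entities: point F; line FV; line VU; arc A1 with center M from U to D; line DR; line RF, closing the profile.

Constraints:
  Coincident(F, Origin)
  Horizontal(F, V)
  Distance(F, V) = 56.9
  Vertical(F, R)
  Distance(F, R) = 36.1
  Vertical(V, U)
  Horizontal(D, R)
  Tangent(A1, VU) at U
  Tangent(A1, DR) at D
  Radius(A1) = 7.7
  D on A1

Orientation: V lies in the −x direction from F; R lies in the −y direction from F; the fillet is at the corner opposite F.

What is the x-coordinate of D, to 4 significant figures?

-49.20

F is at the origin; F and V share the same y with |FV| = 56.9 and V on the −x side, so V = (-56.90, 0.000). F and R share the same x with |FR| = 36.1 and R on the −y side, so R = (0.000, -36.10). The virtual corner opposite F is at (-56.90, -36.10). The tangent condition forces MU to be normal to VU and tangency of A1 to DR means the radius MD is perpendicular to DR, with radius 7.7, so the center M sits 7.7 in from both sides at M = (-49.20, -28.40). That places the tangent points at U = (-56.90, -28.40) on VU and D = (-49.20, -36.10) on DR. So D.x = -49.20.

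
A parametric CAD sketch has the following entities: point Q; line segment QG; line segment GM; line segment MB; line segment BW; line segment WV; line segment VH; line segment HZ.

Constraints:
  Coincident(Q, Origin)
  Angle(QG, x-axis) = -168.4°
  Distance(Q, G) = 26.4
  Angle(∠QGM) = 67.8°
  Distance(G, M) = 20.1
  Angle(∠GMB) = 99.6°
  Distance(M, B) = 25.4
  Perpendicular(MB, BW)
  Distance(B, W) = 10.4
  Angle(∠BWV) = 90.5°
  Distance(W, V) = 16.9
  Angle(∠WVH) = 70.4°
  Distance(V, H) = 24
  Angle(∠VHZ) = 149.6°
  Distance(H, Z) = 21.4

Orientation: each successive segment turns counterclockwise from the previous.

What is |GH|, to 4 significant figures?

37.54

Q is at the origin; QG runs at -168.4° with length 26.4, so G = (-25.86, -5.308). ∠QGM = 67.8° gives GM at -56.20° from the x-axis; with |GM| = 20.1, M = (-14.68, -22.01). ∠GMB = 99.6° gives MB at 24.20° from the x-axis; with |MB| = 25.4, B = (8.489, -11.60). MB ⟂ BW, so BW runs at 114.2°; with |BW| = 10.4, W = (4.225, -2.113). ∠BWV = 90.5° gives WV at -156.3° from the x-axis; with |WV| = 16.9, V = (-11.25, -8.906). ∠WVH = 70.4° gives VH at -46.70° from the x-axis; with |VH| = 24.0, H = (5.210, -26.37). Then |GH| = |H − G| = 37.54.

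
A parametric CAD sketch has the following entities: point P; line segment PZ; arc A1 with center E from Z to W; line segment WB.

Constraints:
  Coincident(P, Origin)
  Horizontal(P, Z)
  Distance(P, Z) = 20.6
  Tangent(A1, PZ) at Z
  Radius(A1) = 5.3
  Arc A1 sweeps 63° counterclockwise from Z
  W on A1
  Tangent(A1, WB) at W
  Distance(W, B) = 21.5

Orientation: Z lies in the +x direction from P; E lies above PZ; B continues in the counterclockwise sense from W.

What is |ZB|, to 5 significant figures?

26.382

On A1, Z sits at bearing -90° from E; a 63° counterclockwise sweep puts W at bearing -27°, so W = E + 5.3·(cos -27°, sin -27°) = (25.322, 2.8939). A1 meets WB tangentially, so EW is at right angles to WB, so WB runs along (−sin -27°, cos -27°); with |WB| = 21.5, B = (35.083, 22.050). Then |ZB| = |B − Z| = 26.382.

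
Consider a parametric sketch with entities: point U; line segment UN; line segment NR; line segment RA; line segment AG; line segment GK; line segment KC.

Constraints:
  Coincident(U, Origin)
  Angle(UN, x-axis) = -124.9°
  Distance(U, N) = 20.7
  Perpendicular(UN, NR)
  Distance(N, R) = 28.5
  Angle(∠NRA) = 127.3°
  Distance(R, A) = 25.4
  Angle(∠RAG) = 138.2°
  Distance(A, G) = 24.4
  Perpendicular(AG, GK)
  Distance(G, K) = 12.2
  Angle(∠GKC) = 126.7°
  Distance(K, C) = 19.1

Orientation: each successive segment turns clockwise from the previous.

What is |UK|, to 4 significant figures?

37.58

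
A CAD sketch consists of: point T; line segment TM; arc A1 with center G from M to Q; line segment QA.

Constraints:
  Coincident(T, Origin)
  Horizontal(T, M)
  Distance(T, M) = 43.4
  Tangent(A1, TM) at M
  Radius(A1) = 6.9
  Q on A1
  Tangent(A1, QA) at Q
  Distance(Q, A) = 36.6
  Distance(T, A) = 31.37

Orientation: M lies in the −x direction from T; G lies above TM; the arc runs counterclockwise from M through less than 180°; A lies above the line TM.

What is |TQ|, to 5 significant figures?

38.482

Checks: ∠(GM, MT) = 90.00° ✓; |GM| = 6.900 ✓; |GQ| = 6.900 ✓; ∠(GQ, QA) = 90.00° ✓; |QA| = 36.60 ✓; |TA| = 31.37 ✓.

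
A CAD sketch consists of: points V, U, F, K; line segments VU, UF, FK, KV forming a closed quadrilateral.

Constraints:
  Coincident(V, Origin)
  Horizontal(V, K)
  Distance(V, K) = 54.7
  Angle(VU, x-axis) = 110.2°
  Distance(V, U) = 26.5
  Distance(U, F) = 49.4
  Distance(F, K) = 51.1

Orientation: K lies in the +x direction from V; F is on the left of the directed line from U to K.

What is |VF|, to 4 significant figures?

58.67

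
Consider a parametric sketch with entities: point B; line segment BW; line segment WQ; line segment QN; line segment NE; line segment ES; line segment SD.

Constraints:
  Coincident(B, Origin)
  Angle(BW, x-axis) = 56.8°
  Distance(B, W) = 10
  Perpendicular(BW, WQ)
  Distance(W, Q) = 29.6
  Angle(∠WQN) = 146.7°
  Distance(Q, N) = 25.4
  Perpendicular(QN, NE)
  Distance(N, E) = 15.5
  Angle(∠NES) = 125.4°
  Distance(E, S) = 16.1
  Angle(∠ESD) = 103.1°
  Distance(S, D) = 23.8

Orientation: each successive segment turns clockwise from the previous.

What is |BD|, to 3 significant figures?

20.7

B is at the origin; BW runs at 56.8° with length 10.0, so W = (5.48, 8.37). BW ⟂ WQ, so WQ runs at -33.2°; with |WQ| = 29.6, Q = (30.2, -7.84). ∠WQN = 146.7° gives QN at -66.5° from the x-axis; with |QN| = 25.4, N = (40.4, -31.1). QN ⟂ NE, so NE runs at -156°; with |NE| = 15.5, E = (26.2, -37.3). ∠NES = 125.4° gives ES at 149° from the x-axis; with |ES| = 16.1, S = (12.4, -29.0). ∠ESD = 103.1° gives SD at 72.0° from the x-axis; with |SD| = 23.8, D = (19.7, -6.36). Then |BD| = |D − B| = 20.7.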